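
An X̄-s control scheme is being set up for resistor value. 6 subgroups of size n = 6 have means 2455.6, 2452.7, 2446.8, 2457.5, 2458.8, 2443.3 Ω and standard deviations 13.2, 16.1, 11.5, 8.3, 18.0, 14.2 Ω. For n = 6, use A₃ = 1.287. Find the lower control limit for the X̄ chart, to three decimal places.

2435.011

X̄̄ = (2455.6 + 2452.7 + 2446.8 + 2457.5 + 2458.8 + 2443.3) / 6 = 2452.4500
s̄ = (13.2 + 16.1 + 11.5 + 8.3 + 18.0 + 14.2) / 6 = 13.5500
LCL = X̄̄ − A₃·s̄ = 2452.4500 − 1.287 × 13.5500 = 2435.0112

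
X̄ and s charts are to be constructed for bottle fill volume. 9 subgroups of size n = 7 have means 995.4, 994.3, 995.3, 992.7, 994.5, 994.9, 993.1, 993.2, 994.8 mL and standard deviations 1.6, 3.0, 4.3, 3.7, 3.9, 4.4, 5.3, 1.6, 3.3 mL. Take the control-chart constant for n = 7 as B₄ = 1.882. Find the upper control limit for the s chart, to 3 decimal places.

s̄ = (1.6 + 3.0 + 4.3 + 3.7 + 3.9 + 4.4 + 5.3 + 1.6 + 3.3) / 9 = 3.4556
UCL_s = B₄·s̄ = 1.882 × 3.4556 = 6.5034

6.503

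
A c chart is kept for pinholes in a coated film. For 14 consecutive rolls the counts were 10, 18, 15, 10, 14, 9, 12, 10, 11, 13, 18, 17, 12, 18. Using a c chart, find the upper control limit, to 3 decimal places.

c̄ = (10 + 18 + 15 + 10 + 14 + 9 + 12 + 10 + 11 + 13 + 18 + 17 + 12 + 18) / 14 = 187 / 14 = 13.3571
UCL = c̄ + 3√c̄ = 13.3571 + 3 × √13.3571 = 13.3571 + 3 × 3.6547 = 24.3214

24.321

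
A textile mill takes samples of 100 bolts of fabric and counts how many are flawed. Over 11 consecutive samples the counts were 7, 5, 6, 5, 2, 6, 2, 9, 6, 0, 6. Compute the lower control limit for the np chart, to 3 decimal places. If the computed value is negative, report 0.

0.000

p̄ = Σdᵢ / (k·n) = 54 / (11 × 100) = 0.04909
LCL = np̄ − 3·√(np̄(1−p̄)) = 4.9091 − 3 × 2.1606 = -1.5726 → 0 (negative, so LCL = 0)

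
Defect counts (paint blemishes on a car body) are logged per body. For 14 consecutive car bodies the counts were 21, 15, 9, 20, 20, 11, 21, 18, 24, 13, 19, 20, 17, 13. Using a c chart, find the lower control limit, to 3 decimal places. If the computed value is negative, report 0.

c̄ = (21 + 15 + 9 + 20 + 20 + 11 + 21 + 18 + 24 + 13 + 19 + 20 + 17 + 13) / 14 = 241 / 14 = 17.2143
LCL = c̄ − 3√c̄ = 17.2143 − 3 × 4.1490 = 4.7673

4.767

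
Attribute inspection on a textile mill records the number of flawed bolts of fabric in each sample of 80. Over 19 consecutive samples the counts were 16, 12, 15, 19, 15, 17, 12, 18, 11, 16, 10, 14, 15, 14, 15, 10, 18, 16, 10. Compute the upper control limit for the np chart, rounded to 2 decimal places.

24.67

p̄ = Σdᵢ / (k·n) = 273 / (19 × 80) = 0.17961
UCL = np̄ + 3·√(np̄(1−p̄)) = 14.3684 + 3 × √(14.3684×0.82039) = 14.3684 + 3 × 3.4333 = 24.6684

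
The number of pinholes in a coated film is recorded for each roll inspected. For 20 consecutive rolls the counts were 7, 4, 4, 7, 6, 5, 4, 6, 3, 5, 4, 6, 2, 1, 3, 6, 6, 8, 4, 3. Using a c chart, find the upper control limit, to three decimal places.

11.204

c̄ = (7 + 4 + 4 + 7 + 6 + 5 + 4 + 6 + 3 + 5 + 4 + 6 + 2 + 1 + 3 + 6 + 6 + 8 + 4 + 3) / 20 = 94 / 20 = 4.7000
UCL = c̄ + 3√c̄ = 4.7000 + 3 × √4.7000 = 4.7000 + 3 × 2.1679 = 11.2038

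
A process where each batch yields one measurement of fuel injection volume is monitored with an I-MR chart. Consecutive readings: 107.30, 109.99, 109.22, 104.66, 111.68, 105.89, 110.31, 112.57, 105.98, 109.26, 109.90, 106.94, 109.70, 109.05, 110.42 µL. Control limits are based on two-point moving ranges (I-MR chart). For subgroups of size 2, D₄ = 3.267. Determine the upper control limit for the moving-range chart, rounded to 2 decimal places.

10.68

Moving ranges: 2.69, 0.77, 4.56, 7.02, 5.79, 4.42, 2.26, 6.59, 3.28, 0.64, 2.96, 2.76, 0.65, 1.37; M̄R̄ = 45.7600 / 14 = 3.2686
UCL_MR = D₄·M̄R̄ = 3.267 × 3.2686 = 10.6784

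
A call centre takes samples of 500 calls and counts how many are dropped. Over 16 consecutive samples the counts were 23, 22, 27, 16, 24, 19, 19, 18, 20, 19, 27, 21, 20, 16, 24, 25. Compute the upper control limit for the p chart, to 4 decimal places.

p̄ = Σdᵢ / (k·n) = 340 / (16 × 500) = 0.04250
UCL = p̄ + 3·√(p̄(1−p̄)/n) = 0.04250 + 3 × √(0.04250×0.95750/500) = 0.04250 + 3 × 0.00902 = 0.06956

0.0696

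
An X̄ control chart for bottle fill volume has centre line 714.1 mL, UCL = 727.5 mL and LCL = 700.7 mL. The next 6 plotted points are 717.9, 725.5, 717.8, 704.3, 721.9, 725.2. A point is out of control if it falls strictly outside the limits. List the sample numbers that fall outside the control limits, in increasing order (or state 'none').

none

All 6 points lie within [700.7, 727.5].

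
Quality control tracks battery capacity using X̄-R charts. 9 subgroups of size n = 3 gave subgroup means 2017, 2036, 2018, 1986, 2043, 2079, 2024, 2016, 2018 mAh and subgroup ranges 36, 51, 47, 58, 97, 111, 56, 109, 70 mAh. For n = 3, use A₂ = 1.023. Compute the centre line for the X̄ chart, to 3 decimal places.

2026.333

X̄̄ = (2017 + 2036 + 2018 + 1986 + 2043 + 2079 + 2024 + 2016 + 2018) / 9 = 18237.0000 / 9 = 2026.3333
CL = X̄̄ = 2026.3333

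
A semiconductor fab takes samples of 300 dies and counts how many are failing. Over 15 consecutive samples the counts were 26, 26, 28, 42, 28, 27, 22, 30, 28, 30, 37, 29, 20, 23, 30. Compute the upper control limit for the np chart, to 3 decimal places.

p̄ = Σdᵢ / (k·n) = 426 / (15 × 300) = 0.09467
UCL = np̄ + 3·√(np̄(1−p̄)) = 28.4000 + 3 × √(28.4000×0.90533) = 28.4000 + 3 × 5.0706 = 43.6119

43.612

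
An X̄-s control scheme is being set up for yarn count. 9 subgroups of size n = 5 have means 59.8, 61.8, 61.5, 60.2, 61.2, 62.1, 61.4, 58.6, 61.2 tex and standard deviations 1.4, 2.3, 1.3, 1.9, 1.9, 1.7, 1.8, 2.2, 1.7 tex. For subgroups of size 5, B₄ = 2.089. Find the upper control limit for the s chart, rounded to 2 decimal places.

s̄ = (1.4 + 2.3 + 1.3 + 1.9 + 1.9 + 1.7 + 1.8 + 2.2 + 1.7) / 9 = 1.8000
UCL_s = B₄·s̄ = 2.089 × 1.8000 = 3.7602

3.76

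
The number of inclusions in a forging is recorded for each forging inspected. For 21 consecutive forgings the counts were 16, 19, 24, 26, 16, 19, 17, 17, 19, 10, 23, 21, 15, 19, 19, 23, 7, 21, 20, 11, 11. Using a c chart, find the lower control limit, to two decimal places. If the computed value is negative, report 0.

5.12

c̄ = (16 + 19 + 24 + 26 + 16 + 19 + 17 + 17 + 19 + 10 + 23 + 21 + 15 + 19 + 19 + 23 + 7 + 21 + 20 + 11 + 11) / 21 = 373 / 21 = 17.7619
LCL = c̄ − 3√c̄ = 17.7619 − 3 × 4.2145 = 5.1184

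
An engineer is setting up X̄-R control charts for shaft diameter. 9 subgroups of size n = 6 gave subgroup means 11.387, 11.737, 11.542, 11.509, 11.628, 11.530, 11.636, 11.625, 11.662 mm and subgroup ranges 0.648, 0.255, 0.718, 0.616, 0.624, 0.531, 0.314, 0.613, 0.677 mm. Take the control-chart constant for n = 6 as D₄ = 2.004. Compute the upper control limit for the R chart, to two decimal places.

1.11

R̄ = (0.648 + 0.255 + 0.718 + 0.616 + 0.624 + 0.531 + 0.314 + 0.613 + 0.677) / 9 = 4.9960 / 9 = 0.5551
UCL_R = D₄·R̄ = 2.004 × 0.5551 = 1.1124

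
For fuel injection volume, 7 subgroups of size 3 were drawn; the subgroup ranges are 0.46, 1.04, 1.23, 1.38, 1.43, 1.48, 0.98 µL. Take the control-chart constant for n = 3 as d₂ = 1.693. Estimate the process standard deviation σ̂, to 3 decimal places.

0.675

R̄ = (0.46 + 1.04 + 1.23 + 1.38 + 1.43 + 1.48 + 0.98) / 7 = 1.1429
σ̂ = R̄ / d₂ = 1.1429 / 1.693 = 0.6750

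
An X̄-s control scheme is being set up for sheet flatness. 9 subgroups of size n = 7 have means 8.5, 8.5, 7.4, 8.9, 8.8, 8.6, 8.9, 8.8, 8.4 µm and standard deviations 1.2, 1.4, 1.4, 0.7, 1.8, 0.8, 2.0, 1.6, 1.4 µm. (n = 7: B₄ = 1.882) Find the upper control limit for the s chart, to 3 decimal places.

s̄ = (1.2 + 1.4 + 1.4 + 0.7 + 1.8 + 0.8 + 2.0 + 1.6 + 1.4) / 9 = 1.3667
UCL_s = B₄·s̄ = 1.882 × 1.3667 = 2.5721

2.572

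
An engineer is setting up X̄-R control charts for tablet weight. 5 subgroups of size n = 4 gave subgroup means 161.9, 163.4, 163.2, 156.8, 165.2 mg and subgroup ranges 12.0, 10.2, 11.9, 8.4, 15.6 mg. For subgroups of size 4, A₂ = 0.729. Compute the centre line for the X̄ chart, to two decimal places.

162.10

X̄̄ = (161.9 + 163.4 + 163.2 + 156.8 + 165.2) / 5 = 810.5000 / 5 = 162.1000
CL = X̄̄ = 162.1000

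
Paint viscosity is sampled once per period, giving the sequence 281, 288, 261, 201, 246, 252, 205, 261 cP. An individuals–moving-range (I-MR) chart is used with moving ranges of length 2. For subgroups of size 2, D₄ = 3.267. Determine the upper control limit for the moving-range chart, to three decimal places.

Moving ranges: 7, 27, 60, 45, 6, 47, 56; M̄R̄ = 248.0000 / 7 = 35.4286
UCL_MR = D₄·M̄R̄ = 3.267 × 35.4286 = 115.7451

115.745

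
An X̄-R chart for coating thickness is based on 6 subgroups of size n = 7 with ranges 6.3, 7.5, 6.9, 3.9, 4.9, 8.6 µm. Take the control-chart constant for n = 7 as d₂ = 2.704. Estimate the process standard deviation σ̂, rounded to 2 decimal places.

2.35

R̄ = (6.3 + 7.5 + 6.9 + 3.9 + 4.9 + 8.6) / 6 = 6.3500
σ̂ = R̄ / d₂ = 6.3500 / 2.704 = 2.3484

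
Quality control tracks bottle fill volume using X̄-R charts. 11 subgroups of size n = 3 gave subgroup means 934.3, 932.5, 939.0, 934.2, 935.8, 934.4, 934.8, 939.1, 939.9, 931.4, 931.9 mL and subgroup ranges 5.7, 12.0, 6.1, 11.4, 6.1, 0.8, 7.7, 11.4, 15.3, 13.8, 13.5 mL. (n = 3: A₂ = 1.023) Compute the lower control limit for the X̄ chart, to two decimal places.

X̄̄ = (934.3 + 932.5 + 939.0 + 934.2 + 935.8 + 934.4 + 934.8 + 939.1 + 939.9 + 931.4 + 931.9) / 11 = 10287.3000 / 11 = 935.2091
R̄ = (5.7 + 12.0 + 6.1 + 11.4 + 6.1 + 0.8 + 7.7 + 11.4 + 15.3 + 13.8 + 13.5) / 11 = 103.8000 / 11 = 9.4364
LCL = X̄̄ − A₂·R̄ = 935.2091 − 1.023 × 9.4364 = 925.5557

925.56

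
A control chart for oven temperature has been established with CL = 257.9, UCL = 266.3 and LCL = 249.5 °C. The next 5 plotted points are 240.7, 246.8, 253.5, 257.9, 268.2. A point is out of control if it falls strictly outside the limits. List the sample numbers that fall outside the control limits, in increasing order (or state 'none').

1, 2, 5

Compare each point to [249.5, 266.3]: sample 1 = 240.7 < LCL; sample 2 = 246.8 < LCL; sample 5 = 268.2 > UCL.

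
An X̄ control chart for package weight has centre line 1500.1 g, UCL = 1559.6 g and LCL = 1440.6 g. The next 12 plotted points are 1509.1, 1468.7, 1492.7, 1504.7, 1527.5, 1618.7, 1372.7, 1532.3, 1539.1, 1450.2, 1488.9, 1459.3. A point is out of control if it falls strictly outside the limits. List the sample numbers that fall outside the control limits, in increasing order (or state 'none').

6, 7

Compare each point to [1440.6, 1559.6]: sample 6 = 1618.7 > UCL; sample 7 = 1372.7 < LCL.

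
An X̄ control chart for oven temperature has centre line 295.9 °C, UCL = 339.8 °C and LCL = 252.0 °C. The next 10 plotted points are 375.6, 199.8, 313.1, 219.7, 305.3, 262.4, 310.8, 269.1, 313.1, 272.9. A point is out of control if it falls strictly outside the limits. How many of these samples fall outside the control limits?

Compare each point to [252.0, 339.8]: sample 1 = 375.6 > UCL; sample 2 = 199.8 < LCL; sample 4 = 219.7 < LCL.

3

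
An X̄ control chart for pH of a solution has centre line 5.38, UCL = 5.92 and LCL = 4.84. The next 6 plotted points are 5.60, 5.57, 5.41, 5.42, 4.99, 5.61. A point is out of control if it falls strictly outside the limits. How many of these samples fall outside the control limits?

All 6 points lie within [4.84, 5.92].

0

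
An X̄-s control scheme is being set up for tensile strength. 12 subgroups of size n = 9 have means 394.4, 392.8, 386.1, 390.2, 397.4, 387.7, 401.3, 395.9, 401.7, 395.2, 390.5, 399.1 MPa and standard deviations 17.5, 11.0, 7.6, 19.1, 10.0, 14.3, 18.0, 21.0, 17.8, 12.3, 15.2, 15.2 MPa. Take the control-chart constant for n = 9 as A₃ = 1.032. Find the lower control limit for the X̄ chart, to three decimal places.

X̄̄ = (394.4 + 392.8 + 386.1 + 390.2 + 397.4 + 387.7 + 401.3 + 395.9 + 401.7 + 395.2 + 390.5 + 399.1) / 12 = 394.3583
s̄ = (17.5 + 11.0 + 7.6 + 19.1 + 10.0 + 14.3 + 18.0 + 21.0 + 17.8 + 12.3 + 15.2 + 15.2) / 12 = 14.9167
LCL = X̄̄ − A₃·s̄ = 394.3583 − 1.032 × 14.9167 = 378.9643

378.964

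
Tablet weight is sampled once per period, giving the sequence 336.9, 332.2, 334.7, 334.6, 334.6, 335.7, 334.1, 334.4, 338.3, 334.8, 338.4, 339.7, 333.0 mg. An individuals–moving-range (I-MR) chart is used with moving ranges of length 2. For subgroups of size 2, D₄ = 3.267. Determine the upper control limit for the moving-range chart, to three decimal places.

7.977

Moving ranges: 4.7, 2.5, 0.1, 0.0, 1.1, 1.6, 0.3, 3.9, 3.5, 3.6, 1.3, 6.7; M̄R̄ = 29.3000 / 12 = 2.4417
UCL_MR = D₄·M̄R̄ = 3.267 × 2.4417 = 7.9769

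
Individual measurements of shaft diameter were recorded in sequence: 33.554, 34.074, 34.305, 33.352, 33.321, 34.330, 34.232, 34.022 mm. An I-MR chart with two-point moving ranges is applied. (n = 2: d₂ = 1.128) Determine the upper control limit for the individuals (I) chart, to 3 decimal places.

35.058

X̄ = (33.554 + 34.074 + 34.305 + 33.352 + 33.321 + 34.330 + 34.232 + 34.022) / 8 = 33.8987
Moving ranges: 0.520, 0.231, 0.953, 0.031, 1.009, 0.098, 0.210; M̄R̄ = 3.0520 / 7 = 0.4360
UCL = X̄ + 3·M̄R̄/d₂ = 33.8987 + 3 × 0.4360 / 1.128 = 35.0583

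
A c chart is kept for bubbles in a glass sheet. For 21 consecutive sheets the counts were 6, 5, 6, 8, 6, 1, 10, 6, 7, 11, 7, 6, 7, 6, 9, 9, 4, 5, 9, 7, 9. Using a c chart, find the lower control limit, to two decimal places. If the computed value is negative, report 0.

0.00

c̄ = (6 + 5 + 6 + 8 + 6 + 1 + 10 + 6 + 7 + 11 + 7 + 6 + 7 + 6 + 9 + 9 + 4 + 5 + 9 + 7 + 9) / 21 = 144 / 21 = 6.8571
LCL = c̄ − 3√c̄ = 6.8571 − 3 × 2.6186 = -0.9987 → 0 (cannot be negative)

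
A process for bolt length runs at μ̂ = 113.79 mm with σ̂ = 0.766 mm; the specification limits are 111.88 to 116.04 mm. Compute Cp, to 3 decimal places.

Cp = (USL − LSL) / (6σ̂) = (116.04 − 111.88) / (6 × 0.766) = 4.1600 / 4.5960 = 0.9051

0.905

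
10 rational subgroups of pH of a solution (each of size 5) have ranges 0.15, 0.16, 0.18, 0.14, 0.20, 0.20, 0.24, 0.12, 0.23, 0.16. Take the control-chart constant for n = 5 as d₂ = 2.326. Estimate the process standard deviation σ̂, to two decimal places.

R̄ = (0.15 + 0.16 + 0.18 + 0.14 + 0.20 + 0.20 + 0.24 + 0.12 + 0.23 + 0.16) / 10 = 0.1780
σ̂ = R̄ / d₂ = 0.1780 / 2.326 = 0.0765

0.08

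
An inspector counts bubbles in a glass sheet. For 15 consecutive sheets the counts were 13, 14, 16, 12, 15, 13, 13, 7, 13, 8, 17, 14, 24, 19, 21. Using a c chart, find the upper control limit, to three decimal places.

26.063

c̄ = (13 + 14 + 16 + 12 + 15 + 13 + 13 + 7 + 13 + 8 + 17 + 14 + 24 + 19 + 21) / 15 = 219 / 15 = 14.6000
UCL = c̄ + 3√c̄ = 14.6000 + 3 × √14.6000 = 14.6000 + 3 × 3.8210 = 26.0630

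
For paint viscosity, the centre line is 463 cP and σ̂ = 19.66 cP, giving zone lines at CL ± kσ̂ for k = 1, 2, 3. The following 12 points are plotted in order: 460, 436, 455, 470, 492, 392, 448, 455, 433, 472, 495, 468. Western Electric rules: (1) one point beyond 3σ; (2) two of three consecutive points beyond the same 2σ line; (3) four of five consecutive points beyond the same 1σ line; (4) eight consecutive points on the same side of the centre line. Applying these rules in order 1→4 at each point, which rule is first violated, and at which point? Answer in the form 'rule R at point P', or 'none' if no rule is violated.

Zone of each point (C = within 1σ̂, B = 1σ̂–2σ̂, A = 2σ̂–3σ̂, * = beyond 3σ̂; sign = side of CL): 1:-C, 2:-B, 3:-C, 4:+C, 5:+B, 6:-*, 7:-C, 8:-C, 9:-B, 10:+C, 11:+B, 12:+C
Rule 1 (one point beyond the 3σ limits) is satisfied at point 6.

rule 1 at point 6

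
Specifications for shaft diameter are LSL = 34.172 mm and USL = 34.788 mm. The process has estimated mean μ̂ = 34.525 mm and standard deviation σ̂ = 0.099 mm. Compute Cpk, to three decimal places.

Cpu = (USL − μ̂) / (3σ̂) = (34.788 − 34.525) / (3 × 0.099) = 0.8855; Cpl = (μ̂ − LSL) / (3σ̂) = (34.525 − 34.172) / (3 × 0.099) = 1.1886; Cpk = min(Cpu, Cpl) = 0.8855

0.886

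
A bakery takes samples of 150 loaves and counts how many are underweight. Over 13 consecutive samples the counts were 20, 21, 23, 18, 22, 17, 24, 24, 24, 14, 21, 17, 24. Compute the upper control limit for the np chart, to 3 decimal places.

33.363

p̄ = Σdᵢ / (k·n) = 269 / (13 × 150) = 0.13795
UCL = np̄ + 3·√(np̄(1−p̄)) = 20.6923 + 3 × √(20.6923×0.86205) = 20.6923 + 3 × 4.2235 = 33.3628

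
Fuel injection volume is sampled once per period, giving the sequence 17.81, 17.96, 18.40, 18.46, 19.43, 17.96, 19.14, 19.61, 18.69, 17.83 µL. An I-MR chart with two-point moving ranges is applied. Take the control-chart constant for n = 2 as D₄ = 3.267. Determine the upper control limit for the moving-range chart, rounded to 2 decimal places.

2.37

Moving ranges: 0.15, 0.44, 0.06, 0.97, 1.47, 1.18, 0.47, 0.92, 0.86; M̄R̄ = 6.5200 / 9 = 0.7244
UCL_MR = D₄·M̄R̄ = 3.267 × 0.7244 = 2.3668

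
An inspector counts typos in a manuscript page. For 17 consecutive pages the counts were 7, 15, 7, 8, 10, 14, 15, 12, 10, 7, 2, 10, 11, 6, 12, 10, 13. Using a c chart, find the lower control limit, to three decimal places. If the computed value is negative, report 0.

0.482

c̄ = (7 + 15 + 7 + 8 + 10 + 14 + 15 + 12 + 10 + 7 + 2 + 10 + 11 + 6 + 12 + 10 + 13) / 17 = 169 / 17 = 9.9412
LCL = c̄ − 3√c̄ = 9.9412 − 3 × 3.1530 = 0.4823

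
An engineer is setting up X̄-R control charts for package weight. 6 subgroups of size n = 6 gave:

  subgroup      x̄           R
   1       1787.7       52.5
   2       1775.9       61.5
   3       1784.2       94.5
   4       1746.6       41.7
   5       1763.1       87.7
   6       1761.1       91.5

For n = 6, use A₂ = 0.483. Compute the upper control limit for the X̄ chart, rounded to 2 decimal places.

1804.33

X̄̄ = (1787.7 + 1775.9 + 1784.2 + 1746.6 + 1763.1 + 1761.1) / 6 = 10618.6000 / 6 = 1769.7667
R̄ = (52.5 + 61.5 + 94.5 + 41.7 + 87.7 + 91.5) / 6 = 429.4000 / 6 = 71.5667
UCL = X̄̄ + A₂·R̄ = 1769.7667 + 0.483 × 71.5667 = 1804.3334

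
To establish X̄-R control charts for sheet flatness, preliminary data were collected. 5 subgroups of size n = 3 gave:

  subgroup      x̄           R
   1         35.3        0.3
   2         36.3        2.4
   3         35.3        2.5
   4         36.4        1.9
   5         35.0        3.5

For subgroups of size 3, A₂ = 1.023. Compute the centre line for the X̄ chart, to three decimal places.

X̄̄ = (35.3 + 36.3 + 35.3 + 36.4 + 35.0) / 5 = 178.3000 / 5 = 35.6600
CL = X̄̄ = 35.6600

35.660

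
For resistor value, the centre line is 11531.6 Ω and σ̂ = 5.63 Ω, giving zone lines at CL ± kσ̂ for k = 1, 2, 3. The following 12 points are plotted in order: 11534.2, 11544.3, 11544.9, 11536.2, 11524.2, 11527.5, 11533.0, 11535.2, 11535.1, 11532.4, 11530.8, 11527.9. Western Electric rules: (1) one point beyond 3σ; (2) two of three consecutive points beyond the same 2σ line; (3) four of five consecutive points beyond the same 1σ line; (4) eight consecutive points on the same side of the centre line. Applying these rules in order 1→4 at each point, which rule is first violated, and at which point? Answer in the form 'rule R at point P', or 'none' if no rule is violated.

rule 2 at point 3

Zone of each point (C = within 1σ̂, B = 1σ̂–2σ̂, A = 2σ̂–3σ̂, * = beyond 3σ̂; sign = side of CL): 1:+C, 2:+A, 3:+A, 4:+C, 5:-B, 6:-C, 7:+C, 8:+C, 9:+C, 10:+C, 11:-C, 12:-C
Rule 2 (two of three consecutive points beyond the same 2σ limit) is satisfied at point 3.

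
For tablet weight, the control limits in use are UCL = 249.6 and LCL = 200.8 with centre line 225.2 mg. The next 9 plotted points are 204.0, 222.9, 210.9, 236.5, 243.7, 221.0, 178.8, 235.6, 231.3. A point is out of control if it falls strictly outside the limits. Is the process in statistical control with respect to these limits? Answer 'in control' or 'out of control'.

out of control

Compare each point to [200.8, 249.6]: sample 7 = 178.8 < LCL.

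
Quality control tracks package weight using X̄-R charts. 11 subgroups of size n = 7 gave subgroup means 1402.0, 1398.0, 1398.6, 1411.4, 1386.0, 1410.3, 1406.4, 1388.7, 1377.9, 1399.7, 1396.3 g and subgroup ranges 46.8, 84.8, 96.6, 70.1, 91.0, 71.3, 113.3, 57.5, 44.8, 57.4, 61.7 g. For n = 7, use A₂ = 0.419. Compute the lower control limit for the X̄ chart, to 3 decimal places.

X̄̄ = (1402.0 + 1398.0 + 1398.6 + 1411.4 + 1386.0 + 1410.3 + 1406.4 + 1388.7 + 1377.9 + 1399.7 + 1396.3) / 11 = 15375.3000 / 11 = 1397.7545
R̄ = (46.8 + 84.8 + 96.6 + 70.1 + 91.0 + 71.3 + 113.3 + 57.5 + 44.8 + 57.4 + 61.7) / 11 = 795.3000 / 11 = 72.3000
LCL = X̄̄ − A₂·R̄ = 1397.7545 − 0.419 × 72.3000 = 1367.4608

1367.461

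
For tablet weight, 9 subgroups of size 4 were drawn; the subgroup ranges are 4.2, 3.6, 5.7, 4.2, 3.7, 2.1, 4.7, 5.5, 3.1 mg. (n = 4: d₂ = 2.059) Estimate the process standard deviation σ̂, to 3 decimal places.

1.986

R̄ = (4.2 + 3.6 + 5.7 + 4.2 + 3.7 + 2.1 + 4.7 + 5.5 + 3.1) / 9 = 4.0889
σ̂ = R̄ / d₂ = 4.0889 / 2.059 = 1.9859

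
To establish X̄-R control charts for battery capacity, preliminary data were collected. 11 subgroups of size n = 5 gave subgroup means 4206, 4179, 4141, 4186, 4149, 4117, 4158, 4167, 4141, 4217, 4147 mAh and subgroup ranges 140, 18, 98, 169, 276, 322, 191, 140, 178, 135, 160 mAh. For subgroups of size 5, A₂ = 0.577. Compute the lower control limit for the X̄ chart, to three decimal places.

X̄̄ = (4206 + 4179 + 4141 + 4186 + 4149 + 4117 + 4158 + 4167 + 4141 + 4217 + 4147) / 11 = 45808.0000 / 11 = 4164.3636
R̄ = (140 + 18 + 98 + 169 + 276 + 322 + 191 + 140 + 178 + 135 + 160) / 11 = 1827.0000 / 11 = 166.0909
LCL = X̄̄ − A₂·R̄ = 4164.3636 − 0.577 × 166.0909 = 4068.5292

4068.529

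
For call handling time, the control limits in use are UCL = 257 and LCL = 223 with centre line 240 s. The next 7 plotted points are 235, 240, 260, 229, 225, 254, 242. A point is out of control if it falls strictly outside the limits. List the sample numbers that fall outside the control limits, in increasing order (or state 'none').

3

Compare each point to [223, 257]: sample 3 = 260 > UCL.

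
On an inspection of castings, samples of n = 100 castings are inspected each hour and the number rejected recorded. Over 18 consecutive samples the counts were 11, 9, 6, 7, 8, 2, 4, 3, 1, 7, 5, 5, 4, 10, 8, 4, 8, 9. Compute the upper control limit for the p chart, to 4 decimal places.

p̄ = Σdᵢ / (k·n) = 111 / (18 × 100) = 0.06167
UCL = p̄ + 3·√(p̄(1−p̄)/n) = 0.06167 + 3 × √(0.06167×0.93833/100) = 0.06167 + 3 × 0.02405 = 0.13383

0.1338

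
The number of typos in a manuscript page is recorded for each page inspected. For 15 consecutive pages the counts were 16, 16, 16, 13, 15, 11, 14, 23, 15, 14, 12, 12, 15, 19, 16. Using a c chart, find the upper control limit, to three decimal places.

c̄ = (16 + 16 + 16 + 13 + 15 + 11 + 14 + 23 + 15 + 14 + 12 + 12 + 15 + 19 + 16) / 15 = 227 / 15 = 15.1333
UCL = c̄ + 3√c̄ = 15.1333 + 3 × √15.1333 = 15.1333 + 3 × 3.8902 = 26.8038

26.804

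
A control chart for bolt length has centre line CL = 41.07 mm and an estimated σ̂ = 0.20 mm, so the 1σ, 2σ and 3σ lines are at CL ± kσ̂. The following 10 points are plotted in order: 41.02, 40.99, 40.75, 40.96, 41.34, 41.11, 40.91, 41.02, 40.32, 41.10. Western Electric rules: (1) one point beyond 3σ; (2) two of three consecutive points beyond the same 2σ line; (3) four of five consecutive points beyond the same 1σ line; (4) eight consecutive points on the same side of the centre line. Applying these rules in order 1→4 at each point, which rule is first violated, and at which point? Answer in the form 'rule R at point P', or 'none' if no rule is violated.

Zone of each point (C = within 1σ̂, B = 1σ̂–2σ̂, A = 2σ̂–3σ̂, * = beyond 3σ̂; sign = side of CL): 1:-C, 2:-C, 3:-B, 4:-C, 5:+B, 6:+C, 7:-C, 8:-C, 9:-*, 10:+C
Rule 1 (one point beyond the 3σ limits) is satisfied at point 9.

rule 1 at point 9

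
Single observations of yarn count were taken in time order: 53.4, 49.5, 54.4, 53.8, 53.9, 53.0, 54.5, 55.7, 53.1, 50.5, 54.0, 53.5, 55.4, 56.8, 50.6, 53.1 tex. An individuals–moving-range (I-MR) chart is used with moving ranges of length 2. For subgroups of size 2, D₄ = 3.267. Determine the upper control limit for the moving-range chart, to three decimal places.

7.471

Moving ranges: 3.9, 4.9, 0.6, 0.1, 0.9, 1.5, 1.2, 2.6, 2.6, 3.5, 0.5, 1.9, 1.4, 6.2, 2.5; M̄R̄ = 34.3000 / 15 = 2.2867
UCL_MR = D₄·M̄R̄ = 3.267 × 2.2867 = 7.4705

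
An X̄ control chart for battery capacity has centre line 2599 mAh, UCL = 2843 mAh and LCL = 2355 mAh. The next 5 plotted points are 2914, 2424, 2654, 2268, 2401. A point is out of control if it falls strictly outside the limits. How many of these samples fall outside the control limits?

2

Compare each point to [2355, 2843]: sample 1 = 2914 > UCL; sample 4 = 2268 < LCL.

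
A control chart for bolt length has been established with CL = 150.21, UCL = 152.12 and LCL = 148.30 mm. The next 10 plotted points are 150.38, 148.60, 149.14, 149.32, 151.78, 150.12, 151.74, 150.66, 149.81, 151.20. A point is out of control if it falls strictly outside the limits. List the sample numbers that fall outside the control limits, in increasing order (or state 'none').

none

All 10 points lie within [148.30, 152.12].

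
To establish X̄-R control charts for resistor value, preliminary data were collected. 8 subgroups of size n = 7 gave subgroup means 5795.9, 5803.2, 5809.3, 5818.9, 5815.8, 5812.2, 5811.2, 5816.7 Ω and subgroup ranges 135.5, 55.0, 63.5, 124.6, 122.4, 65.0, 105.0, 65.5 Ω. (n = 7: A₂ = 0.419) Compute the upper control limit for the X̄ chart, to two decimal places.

X̄̄ = (5795.9 + 5803.2 + 5809.3 + 5818.9 + 5815.8 + 5812.2 + 5811.2 + 5816.7) / 8 = 46483.2000 / 8 = 5810.4000
R̄ = (135.5 + 55.0 + 63.5 + 124.6 + 122.4 + 65.0 + 105.0 + 65.5) / 8 = 736.5000 / 8 = 92.0625
UCL = X̄̄ + A₂·R̄ = 5810.4000 + 0.419 × 92.0625 = 5848.9742

5848.97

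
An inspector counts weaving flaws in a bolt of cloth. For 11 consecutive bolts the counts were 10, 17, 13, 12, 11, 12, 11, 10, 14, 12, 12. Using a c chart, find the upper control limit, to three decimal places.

22.653

c̄ = (10 + 17 + 13 + 12 + 11 + 12 + 11 + 10 + 14 + 12 + 12) / 11 = 134 / 11 = 12.1818
UCL = c̄ + 3√c̄ = 12.1818 + 3 × √12.1818 = 12.1818 + 3 × 3.4902 = 22.6526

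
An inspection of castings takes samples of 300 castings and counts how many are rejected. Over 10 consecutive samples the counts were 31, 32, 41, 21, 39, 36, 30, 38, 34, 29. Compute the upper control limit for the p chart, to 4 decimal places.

0.1646

p̄ = Σdᵢ / (k·n) = 331 / (10 × 300) = 0.11033
UCL = p̄ + 3·√(p̄(1−p̄)/n) = 0.11033 + 3 × √(0.11033×0.88967/300) = 0.11033 + 3 × 0.01809 = 0.16460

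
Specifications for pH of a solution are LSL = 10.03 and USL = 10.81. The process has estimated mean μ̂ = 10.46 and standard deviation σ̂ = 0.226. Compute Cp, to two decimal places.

Cp = (USL − LSL) / (6σ̂) = (10.81 − 10.03) / (6 × 0.226) = 0.7800 / 1.3560 = 0.5752

0.58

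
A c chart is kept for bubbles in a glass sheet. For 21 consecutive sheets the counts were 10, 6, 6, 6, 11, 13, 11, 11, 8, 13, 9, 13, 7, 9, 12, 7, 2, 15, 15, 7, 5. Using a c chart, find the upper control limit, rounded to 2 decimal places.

18.50

c̄ = (10 + 6 + 6 + 6 + 11 + 13 + 11 + 11 + 8 + 13 + 9 + 13 + 7 + 9 + 12 + 7 + 2 + 15 + 15 + 7 + 5) / 21 = 196 / 21 = 9.3333
UCL = c̄ + 3√c̄ = 9.3333 + 3 × √9.3333 = 9.3333 + 3 × 3.0551 = 18.4985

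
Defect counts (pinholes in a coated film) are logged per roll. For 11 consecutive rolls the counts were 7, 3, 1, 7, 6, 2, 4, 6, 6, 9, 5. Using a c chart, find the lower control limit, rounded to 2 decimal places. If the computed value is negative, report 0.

c̄ = (7 + 3 + 1 + 7 + 6 + 2 + 4 + 6 + 6 + 9 + 5) / 11 = 56 / 11 = 5.0909
LCL = c̄ − 3√c̄ = 5.0909 − 3 × 2.2563 = -1.6780 → 0 (cannot be negative)

0.00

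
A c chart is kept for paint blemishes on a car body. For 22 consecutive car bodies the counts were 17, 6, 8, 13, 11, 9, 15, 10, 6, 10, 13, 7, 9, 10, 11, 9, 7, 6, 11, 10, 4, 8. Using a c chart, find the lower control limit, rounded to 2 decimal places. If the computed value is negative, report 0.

0.28

c̄ = (17 + 6 + 8 + 13 + 11 + 9 + 15 + 10 + 6 + 10 + 13 + 7 + 9 + 10 + 11 + 9 + 7 + 6 + 11 + 10 + 4 + 8) / 22 = 210 / 22 = 9.5455
LCL = c̄ − 3√c̄ = 9.5455 − 3 × 3.0896 = 0.2767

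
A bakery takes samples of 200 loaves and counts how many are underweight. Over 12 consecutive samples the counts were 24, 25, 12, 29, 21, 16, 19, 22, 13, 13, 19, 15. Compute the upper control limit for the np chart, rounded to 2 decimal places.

p̄ = Σdᵢ / (k·n) = 228 / (12 × 200) = 0.09500
UCL = np̄ + 3·√(np̄(1−p̄)) = 19.0000 + 3 × √(19.0000×0.90500) = 19.0000 + 3 × 4.1467 = 31.4401

31.44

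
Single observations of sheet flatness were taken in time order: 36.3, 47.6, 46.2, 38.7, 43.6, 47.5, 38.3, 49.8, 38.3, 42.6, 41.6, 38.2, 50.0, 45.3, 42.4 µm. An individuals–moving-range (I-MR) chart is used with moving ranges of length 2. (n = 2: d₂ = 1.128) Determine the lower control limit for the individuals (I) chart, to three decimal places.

26.129

X̄ = (36.3 + 47.6 + 46.2 + 38.7 + 43.6 + 47.5 + 38.3 + 49.8 + 38.3 + 42.6 + 41.6 + 38.2 + 50.0 + 45.3 + 42.4) / 15 = 43.0933
Moving ranges: 11.3, 1.4, 7.5, 4.9, 3.9, 9.2, 11.5, 11.5, 4.3, 1.0, 3.4, 11.8, 4.7, 2.9; M̄R̄ = 89.3000 / 14 = 6.3786
LCL = X̄ − 3·M̄R̄/d₂ = 43.0933 − 3 × 6.3786 / 1.128 = 26.1290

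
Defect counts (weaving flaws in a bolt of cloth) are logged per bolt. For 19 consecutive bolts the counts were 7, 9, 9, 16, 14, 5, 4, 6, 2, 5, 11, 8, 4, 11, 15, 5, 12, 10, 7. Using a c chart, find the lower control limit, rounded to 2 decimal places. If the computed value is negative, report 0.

0.00

c̄ = (7 + 9 + 9 + 16 + 14 + 5 + 4 + 6 + 2 + 5 + 11 + 8 + 4 + 11 + 15 + 5 + 12 + 10 + 7) / 19 = 160 / 19 = 8.4211
LCL = c̄ − 3√c̄ = 8.4211 − 3 × 2.9019 = -0.2847 → 0 (cannot be negative)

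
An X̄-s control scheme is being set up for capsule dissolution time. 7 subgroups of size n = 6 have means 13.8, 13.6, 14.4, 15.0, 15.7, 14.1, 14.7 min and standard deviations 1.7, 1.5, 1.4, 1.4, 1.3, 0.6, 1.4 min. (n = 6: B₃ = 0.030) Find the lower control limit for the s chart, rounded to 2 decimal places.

0.04

s̄ = (1.7 + 1.5 + 1.4 + 1.4 + 1.3 + 0.6 + 1.4) / 7 = 1.3286
LCL_s = B₃·s̄ = 0.030 × 1.3286 = 0.0399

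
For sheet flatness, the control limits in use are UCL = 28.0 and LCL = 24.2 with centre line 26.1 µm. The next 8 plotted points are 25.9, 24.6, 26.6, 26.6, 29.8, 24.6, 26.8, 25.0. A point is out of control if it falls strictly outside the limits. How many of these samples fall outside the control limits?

1

Compare each point to [24.2, 28.0]: sample 5 = 29.8 > UCL.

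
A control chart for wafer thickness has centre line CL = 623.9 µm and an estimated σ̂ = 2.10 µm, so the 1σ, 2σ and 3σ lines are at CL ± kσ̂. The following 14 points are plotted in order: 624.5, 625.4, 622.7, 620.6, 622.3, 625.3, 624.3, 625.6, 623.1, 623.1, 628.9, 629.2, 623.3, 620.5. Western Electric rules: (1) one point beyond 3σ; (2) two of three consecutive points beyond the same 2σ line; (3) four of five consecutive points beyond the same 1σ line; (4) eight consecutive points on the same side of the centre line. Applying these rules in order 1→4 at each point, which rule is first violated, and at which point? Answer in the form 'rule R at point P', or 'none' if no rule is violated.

Zone of each point (C = within 1σ̂, B = 1σ̂–2σ̂, A = 2σ̂–3σ̂, * = beyond 3σ̂; sign = side of CL): 1:+C, 2:+C, 3:-C, 4:-B, 5:-C, 6:+C, 7:+C, 8:+C, 9:-C, 10:-C, 11:+A, 12:+A, 13:-C, 14:-B
Rule 2 (two of three consecutive points beyond the same 2σ limit) is satisfied at point 12.

rule 2 at point 12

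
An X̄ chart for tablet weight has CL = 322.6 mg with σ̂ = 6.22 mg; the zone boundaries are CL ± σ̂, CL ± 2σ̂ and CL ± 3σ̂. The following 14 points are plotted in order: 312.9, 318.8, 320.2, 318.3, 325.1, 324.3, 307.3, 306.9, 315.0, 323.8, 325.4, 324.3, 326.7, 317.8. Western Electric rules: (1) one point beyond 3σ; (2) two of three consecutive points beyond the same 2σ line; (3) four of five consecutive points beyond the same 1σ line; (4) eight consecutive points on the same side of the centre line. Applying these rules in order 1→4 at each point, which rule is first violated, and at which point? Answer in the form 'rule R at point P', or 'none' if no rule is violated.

Zone of each point (C = within 1σ̂, B = 1σ̂–2σ̂, A = 2σ̂–3σ̂, * = beyond 3σ̂; sign = side of CL): 1:-B, 2:-C, 3:-C, 4:-C, 5:+C, 6:+C, 7:-A, 8:-A, 9:-B, 10:+C, 11:+C, 12:+C, 13:+C, 14:-C
Rule 2 (two of three consecutive points beyond the same 2σ limit) is satisfied at point 8.

rule 2 at point 8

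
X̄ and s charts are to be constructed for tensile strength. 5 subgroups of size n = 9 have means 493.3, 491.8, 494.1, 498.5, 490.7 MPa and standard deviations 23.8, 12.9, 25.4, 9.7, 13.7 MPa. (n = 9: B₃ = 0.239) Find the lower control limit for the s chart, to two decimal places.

s̄ = (23.8 + 12.9 + 25.4 + 9.7 + 13.7) / 5 = 17.1000
LCL_s = B₃·s̄ = 0.239 × 17.1000 = 4.0869

4.09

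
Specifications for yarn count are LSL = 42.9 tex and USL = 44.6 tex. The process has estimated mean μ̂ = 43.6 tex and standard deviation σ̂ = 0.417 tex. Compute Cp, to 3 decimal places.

Cp = (USL − LSL) / (6σ̂) = (44.6 − 42.9) / (6 × 0.417) = 1.7000 / 2.5020 = 0.6795

0.679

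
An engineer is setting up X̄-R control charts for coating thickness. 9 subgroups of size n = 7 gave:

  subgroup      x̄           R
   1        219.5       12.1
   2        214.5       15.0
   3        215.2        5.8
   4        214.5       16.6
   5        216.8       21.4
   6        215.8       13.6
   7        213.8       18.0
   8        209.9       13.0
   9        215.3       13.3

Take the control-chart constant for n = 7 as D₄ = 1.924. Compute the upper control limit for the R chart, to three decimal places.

27.535

R̄ = (12.1 + 15.0 + 5.8 + 16.6 + 21.4 + 13.6 + 18.0 + 13.0 + 13.3) / 9 = 128.8000 / 9 = 14.3111
UCL_R = D₄·R̄ = 1.924 × 14.3111 = 27.5346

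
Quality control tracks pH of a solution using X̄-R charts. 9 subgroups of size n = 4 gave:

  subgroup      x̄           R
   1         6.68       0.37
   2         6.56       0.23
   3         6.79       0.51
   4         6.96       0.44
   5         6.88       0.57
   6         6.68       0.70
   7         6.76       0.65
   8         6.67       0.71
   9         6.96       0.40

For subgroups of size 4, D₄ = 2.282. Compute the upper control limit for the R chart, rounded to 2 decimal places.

R̄ = (0.37 + 0.23 + 0.51 + 0.44 + 0.57 + 0.70 + 0.65 + 0.71 + 0.40) / 9 = 4.5800 / 9 = 0.5089
UCL_R = D₄·R̄ = 2.282 × 0.5089 = 1.1613

1.16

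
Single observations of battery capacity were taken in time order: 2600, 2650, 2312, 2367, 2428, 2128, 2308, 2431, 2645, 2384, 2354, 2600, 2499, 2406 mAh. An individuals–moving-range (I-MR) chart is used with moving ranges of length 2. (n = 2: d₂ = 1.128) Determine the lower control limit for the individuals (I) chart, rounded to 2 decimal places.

2016.77

X̄ = (2600 + 2650 + 2312 + 2367 + 2428 + 2128 + 2308 + 2431 + 2645 + 2384 + 2354 + 2600 + 2499 + 2406) / 14 = 2436.5714
Moving ranges: 50, 338, 55, 61, 300, 180, 123, 214, 261, 30, 246, 101, 93; M̄R̄ = 2052.0000 / 13 = 157.8462
LCL = X̄ − 3·M̄R̄/d₂ = 2436.5714 − 3 × 157.8462 / 1.128 = 2016.7678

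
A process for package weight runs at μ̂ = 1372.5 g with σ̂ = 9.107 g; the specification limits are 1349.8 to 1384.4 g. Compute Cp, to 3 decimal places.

0.633

Cp = (USL − LSL) / (6σ̂) = (1384.4 − 1349.8) / (6 × 9.107) = 34.6000 / 54.6420 = 0.6332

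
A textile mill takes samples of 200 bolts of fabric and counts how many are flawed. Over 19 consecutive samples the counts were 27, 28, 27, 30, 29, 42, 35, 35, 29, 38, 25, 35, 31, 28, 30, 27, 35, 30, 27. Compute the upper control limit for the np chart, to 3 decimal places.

46.291

p̄ = Σdᵢ / (k·n) = 588 / (19 × 200) = 0.15474
UCL = np̄ + 3·√(np̄(1−p̄)) = 30.9474 + 3 × √(30.9474×0.84526) = 30.9474 + 3 × 5.1146 = 46.2910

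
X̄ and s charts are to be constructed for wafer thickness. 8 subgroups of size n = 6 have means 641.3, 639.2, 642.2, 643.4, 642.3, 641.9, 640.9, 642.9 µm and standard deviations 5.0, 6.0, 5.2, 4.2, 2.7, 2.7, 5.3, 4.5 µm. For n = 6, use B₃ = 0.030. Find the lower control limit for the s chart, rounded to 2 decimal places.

s̄ = (5.0 + 6.0 + 5.2 + 4.2 + 2.7 + 2.7 + 5.3 + 4.5) / 8 = 4.4500
LCL_s = B₃·s̄ = 0.030 × 4.4500 = 0.1335

0.13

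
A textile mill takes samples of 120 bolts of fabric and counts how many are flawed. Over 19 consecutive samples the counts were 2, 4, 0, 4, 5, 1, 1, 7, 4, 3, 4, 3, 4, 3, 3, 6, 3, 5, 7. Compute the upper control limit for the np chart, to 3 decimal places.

9.261

p̄ = Σdᵢ / (k·n) = 69 / (19 × 120) = 0.03026
UCL = np̄ + 3·√(np̄(1−p̄)) = 3.6316 + 3 × √(3.6316×0.96974) = 3.6316 + 3 × 1.8766 = 9.2614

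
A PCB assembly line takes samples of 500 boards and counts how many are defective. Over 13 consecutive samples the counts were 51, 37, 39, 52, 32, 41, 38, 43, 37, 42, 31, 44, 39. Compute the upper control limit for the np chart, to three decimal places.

p̄ = Σdᵢ / (k·n) = 526 / (13 × 500) = 0.08092
UCL = np̄ + 3·√(np̄(1−p̄)) = 40.4615 + 3 × √(40.4615×0.91908) = 40.4615 + 3 × 6.0981 = 58.7559

58.756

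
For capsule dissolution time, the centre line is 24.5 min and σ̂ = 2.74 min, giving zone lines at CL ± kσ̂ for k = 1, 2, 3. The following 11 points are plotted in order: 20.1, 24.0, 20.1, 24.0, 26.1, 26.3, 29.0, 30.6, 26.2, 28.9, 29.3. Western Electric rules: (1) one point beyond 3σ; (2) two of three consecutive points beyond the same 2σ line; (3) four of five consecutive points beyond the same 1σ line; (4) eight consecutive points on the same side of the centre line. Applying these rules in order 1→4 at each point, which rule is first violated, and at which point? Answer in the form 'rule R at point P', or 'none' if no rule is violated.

rule 3 at point 11

Zone of each point (C = within 1σ̂, B = 1σ̂–2σ̂, A = 2σ̂–3σ̂, * = beyond 3σ̂; sign = side of CL): 1:-B, 2:-C, 3:-B, 4:-C, 5:+C, 6:+C, 7:+B, 8:+A, 9:+C, 10:+B, 11:+B
Rule 3 (four of five consecutive points beyond the same 1σ limit) is satisfied at point 11.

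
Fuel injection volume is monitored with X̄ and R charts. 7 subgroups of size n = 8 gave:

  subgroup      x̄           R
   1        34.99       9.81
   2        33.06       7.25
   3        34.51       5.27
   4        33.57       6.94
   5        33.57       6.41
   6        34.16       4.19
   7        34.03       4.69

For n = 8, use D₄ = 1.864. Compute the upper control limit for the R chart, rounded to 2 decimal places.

R̄ = (9.81 + 7.25 + 5.27 + 6.94 + 6.41 + 4.19 + 4.69) / 7 = 44.5600 / 7 = 6.3657
UCL_R = D₄·R̄ = 1.864 × 6.3657 = 11.8657

11.87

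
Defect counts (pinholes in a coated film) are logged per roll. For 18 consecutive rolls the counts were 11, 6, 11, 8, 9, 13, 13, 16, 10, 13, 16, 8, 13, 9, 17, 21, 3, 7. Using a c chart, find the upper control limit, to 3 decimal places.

21.433

c̄ = (11 + 6 + 11 + 8 + 9 + 13 + 13 + 16 + 10 + 13 + 16 + 8 + 13 + 9 + 17 + 21 + 3 + 7) / 18 = 204 / 18 = 11.3333
UCL = c̄ + 3√c̄ = 11.3333 + 3 × √11.3333 = 11.3333 + 3 × 3.3665 = 21.4328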